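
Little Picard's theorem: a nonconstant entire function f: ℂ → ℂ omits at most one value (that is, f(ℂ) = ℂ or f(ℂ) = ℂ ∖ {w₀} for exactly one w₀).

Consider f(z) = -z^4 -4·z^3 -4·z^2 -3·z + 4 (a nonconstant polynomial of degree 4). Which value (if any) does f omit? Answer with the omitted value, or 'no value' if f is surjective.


Little Picard bounds the complement of f(ℂ) to at most one point.
For every w ∈ ℂ, the equation p(z) − w = 0 is a nonconstant polynomial in z and hence has at least one root by the fundamental theorem of algebra. So p is surjective onto ℂ, omitting no value.

Omitted value: no value.


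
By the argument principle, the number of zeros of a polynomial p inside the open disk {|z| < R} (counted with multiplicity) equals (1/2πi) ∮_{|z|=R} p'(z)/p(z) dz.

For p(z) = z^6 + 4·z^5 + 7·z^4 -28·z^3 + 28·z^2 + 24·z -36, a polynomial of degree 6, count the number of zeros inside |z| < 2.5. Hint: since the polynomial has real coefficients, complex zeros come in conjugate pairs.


The zeros of p are: 1, -1, (1 + 1i), (1 - 1i), (-3 + 3i), (-3 - 3i).
Their magnitudes are: 1, 1, 1.414, 1.414, 4.243, 4.243.
Zeros with |z| < R = 2.5: 1, -1, (1 + 1i), (1 - 1i).
Count = 4.
By the argument principle, (1/2πi) ∮_{|z|=R} p'(z)/p(z) dz equals exactly this count.

Number of zeros inside |z| < 2.5: 4.


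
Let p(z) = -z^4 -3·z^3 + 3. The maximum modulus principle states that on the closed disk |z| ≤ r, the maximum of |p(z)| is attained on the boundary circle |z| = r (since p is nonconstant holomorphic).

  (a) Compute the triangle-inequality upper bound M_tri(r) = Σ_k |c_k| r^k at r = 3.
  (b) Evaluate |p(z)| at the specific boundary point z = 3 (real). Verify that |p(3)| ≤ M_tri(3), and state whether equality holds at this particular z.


Coefficients: c_0 = 3, c_1 = 0, c_2 = 0, c_3 = -3, c_4 = -1. Radius r = 3.
Part (a). Triangle bound: M_tri(r) = Σ_k |c_k| r^k
  = |3|·3^0 + |0|·3^1 + |0|·3^2 + |-3|·3^3 + |-1|·3^4
  = 3 + 0 + 0 + 81 + 81 = 165.
This bounds M(r) := max_{|z|=r} |p(z)| from above; equality holds iff all terms c_k z^k can be made to align in phase at a single z on |z|=r.
Part (b). At z = 3 (real, on the circle |z| = r):
  p(3) = (3)·3^0 + (0)·3^1 + (0)·3^2 + (-3)·3^3 + (-1)·3^4 = -159.
  |p(3)| = 159.
Check: |p(3)| = 159 ≤ 165 = M_tri(3). ✓ Equality does not hold at z = 3 (the coefficients have mixed signs, so the terms do not all align in phase there).

M_tri(3) = 165; |p(3)| = 159; equality at z=3: no.


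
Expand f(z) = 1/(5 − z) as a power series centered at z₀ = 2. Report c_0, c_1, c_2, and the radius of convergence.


Let w = z − z₀, so z = z₀ + w.
Then 5 − z = 5 − (z₀ + w) = (5 − z₀) − w = 3 − w.
f(z) = 1/(3 − w) = (1/(3)) · 1/(1 − w/(3)) = Σ_{n≥0} w^n / (3)^(n+1).
So c_n = 1/(3)^(n+1):
  c_0 = 1/(3)^1 = 1/3.
  c_1 = 1/(3)^2 = 1/9.
  c_2 = 1/(3)^3 = 1/27.
The series is valid for |w/d| < 1, i.e. |z − z₀| < |d|.
Radius of convergence: R = |5 − z₀| = |3| = 3 (distance from z₀ to the singularity z = 5).

c_0 = 1/3, c_1 = 1/9, c_2 = 1/27; R = 3.


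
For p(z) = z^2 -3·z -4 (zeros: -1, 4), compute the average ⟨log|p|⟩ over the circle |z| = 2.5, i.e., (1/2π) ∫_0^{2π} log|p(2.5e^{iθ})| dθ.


Zeros: -1, 4; r = 2.5.
Inside |z| < r: -1. Outside (|z| ≥ r): 4.
p(0) = -4, so log|p(0)| = log(4) = 1.3863.
Apply Jensen: I(r) = log|p(0)| + Σ_k log(r/|z_k|), summed over zeros inside |z| < r.
  log(r/|z_k|) for z_k = -1: log(2.5/1) = 0.9163
  Outside zeros (4) contribute nothing to the Jensen sum.
Sum over inside zeros: 0.9163.
I(r) = log|p(0)| + (inside sum) = 1.3863 + 0.9163 = 2.3026.
Note: since some zeros are outside |z| ≤ r, the simplified n·log(r) form does NOT apply — only the inside zeros contribute.

I(r) ≈ 2.3026.


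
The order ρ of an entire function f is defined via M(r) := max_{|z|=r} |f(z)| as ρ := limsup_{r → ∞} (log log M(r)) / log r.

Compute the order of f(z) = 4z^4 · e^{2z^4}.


M(r) = max_{|z|=r} |4|·|z|^4·|e^{2z^4}| = 4·r^4 · e^{2r^4} (the factors attain their maxima compatibly on |z|=r). Then log M(r) = log 4 + 4·log r + 2r^4, dominated by the last term, so log log M(r) ~ 4·log r. The polynomial factor 4z^4 contributes only a log r term and does not affect the order. ρ = 4.
Therefore ρ = 4.

Order ρ = 4.


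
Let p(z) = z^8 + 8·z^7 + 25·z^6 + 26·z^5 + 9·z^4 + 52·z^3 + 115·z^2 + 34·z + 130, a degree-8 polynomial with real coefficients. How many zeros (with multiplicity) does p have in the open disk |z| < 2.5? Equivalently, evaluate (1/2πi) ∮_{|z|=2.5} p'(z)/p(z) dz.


The zeros of p are: (-2 + 1i), (-2 - 1i), (1 + 1i), (1 - 1i), (-3 + 2i), (-3 - 2i), (0 + 1i), (0 - 1i).
Their magnitudes are: 2.236, 2.236, 1.414, 1.414, 3.606, 3.606, 1, 1.
Zeros with |z| < R = 2.5: (-2 + 1i), (-2 - 1i), (1 + 1i), (1 - 1i), (0 + 1i), (0 - 1i).
Count = 6.
By the argument principle, (1/2πi) ∮_{|z|=R} p'(z)/p(z) dz equals exactly this count.

Number of zeros inside |z| < 2.5: 6.


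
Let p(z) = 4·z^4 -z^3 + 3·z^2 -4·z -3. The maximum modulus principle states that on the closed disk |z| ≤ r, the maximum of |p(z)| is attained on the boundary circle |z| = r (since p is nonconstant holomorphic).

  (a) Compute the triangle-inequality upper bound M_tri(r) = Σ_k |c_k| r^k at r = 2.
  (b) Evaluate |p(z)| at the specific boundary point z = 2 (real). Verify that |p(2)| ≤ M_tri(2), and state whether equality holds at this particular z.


Coefficients: c_0 = -3, c_1 = -4, c_2 = 3, c_3 = -1, c_4 = 4. Radius r = 2.
Part (a). Triangle bound: M_tri(r) = Σ_k |c_k| r^k
  = |-3|·2^0 + |-4|·2^1 + |3|·2^2 + |-1|·2^3 + |4|·2^4
  = 3 + 8 + 12 + 8 + 64 = 95.
This bounds M(r) := max_{|z|=r} |p(z)| from above; equality holds iff all terms c_k z^k can be made to align in phase at a single z on |z|=r.
Part (b). At z = 2 (real, on the circle |z| = r):
  p(2) = (-3)·2^0 + (-4)·2^1 + (3)·2^2 + (-1)·2^3 + (4)·2^4 = 57.
  |p(2)| = 57.
Check: |p(2)| = 57 ≤ 95 = M_tri(2). ✓ Equality does not hold at z = 2 (the coefficients have mixed signs, so the terms do not all align in phase there).

M_tri(2) = 95; |p(2)| = 57; equality at z=2: no.


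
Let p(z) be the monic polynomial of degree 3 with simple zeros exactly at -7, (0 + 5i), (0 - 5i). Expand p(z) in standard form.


The polynomial is p(z) = ∏_{α ∈ S} (z − α), where S = {-7, (0 + 5i), (0 - 5i)}.
Expanding the product yields: p(z) = z^3 + 7·z^2 + 25·z + 175.
Note conjugate pairs combine to real quadratics: (z − (0+5i))(z − (0−5i)) = z² + 25.
The resulting polynomial has degree 3 and real coefficients as required.

p(z) = z^3 + 7·z^2 + 25·z + 175.


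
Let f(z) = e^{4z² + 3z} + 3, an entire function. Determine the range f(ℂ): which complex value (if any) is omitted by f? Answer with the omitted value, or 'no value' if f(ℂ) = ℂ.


Little Picard bounds the complement of f(ℂ) to at most one point.
The exponent g(z) = 4z² + 3z is a nonconstant polynomial, hence surjective onto ℂ. So e^{g(z)} takes every value in {e^w : w ∈ ℂ} = ℂ ∖ {0}. Adding 3 shifts the range to ℂ ∖ {3}. f omits exactly 3.

Omitted value: 3.


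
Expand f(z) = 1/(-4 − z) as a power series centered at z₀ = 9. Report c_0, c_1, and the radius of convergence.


Let w = z − z₀, so z = z₀ + w.
Then -4 − z = -4 − (z₀ + w) = (-4 − z₀) − w = -13 − w.
f(z) = 1/(-13 − w) = (1/(-13)) · 1/(1 − w/(-13)) = Σ_{n≥0} w^n / (-13)^(n+1).
So c_n = 1/(-13)^(n+1):
  c_0 = 1/(-13)^1 = -1/13.
  c_1 = 1/(-13)^2 = 1/169.
The series is valid for |w/d| < 1, i.e. |z − z₀| < |d|.
Radius of convergence: R = |-4 − z₀| = |-13| = 13 (distance from z₀ to the singularity z = -4).

c_0 = -1/13, c_1 = 1/169; R = 13.


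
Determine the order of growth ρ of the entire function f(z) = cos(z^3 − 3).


Write cos(w) = (e^{iw} ± e^{−iw})/(2 or 2i), so |cos(w)| ≤ e^{|w|}. With w = z^3 − 3, |w| ≤ 1r^3 + 3 on |z|=r, giving M(r) ≤ e^{1r^3 + 3} and ρ ≤ 3. For the lower bound, choose z on |z|=r with 1z^3 purely imaginary of modulus 1r^3; then |cos(z^3 − 3)| grows like e^{1r^3}/2, so ρ ≥ 3. Hence ρ = 3.
Therefore ρ = 3.

Order ρ = 3.


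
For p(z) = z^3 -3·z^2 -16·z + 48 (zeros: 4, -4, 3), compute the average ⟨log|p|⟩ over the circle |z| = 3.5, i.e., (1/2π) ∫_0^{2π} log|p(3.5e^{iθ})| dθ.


Zeros: -4, 3, 4; r = 3.5.
Inside |z| < r: 3. Outside (|z| ≥ r): -4, 4.
p(0) = 48, so log|p(0)| = log(48) = 3.8712.
Apply Jensen: I(r) = log|p(0)| + Σ_k log(r/|z_k|), summed over zeros inside |z| < r.
  log(r/|z_k|) for z_k = 3: log(3.5/3) = 0.1542
  Outside zeros (-4, 4) contribute nothing to the Jensen sum.
Sum over inside zeros: 0.1542.
I(r) = log|p(0)| + (inside sum) = 3.8712 + 0.1542 = 4.0254.
Note: since some zeros are outside |z| ≤ r, the simplified n·log(r) form does NOT apply — only the inside zeros contribute.

I(r) ≈ 4.0254.


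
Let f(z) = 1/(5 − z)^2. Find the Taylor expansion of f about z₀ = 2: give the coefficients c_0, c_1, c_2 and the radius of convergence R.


Let w = z − z₀, so z = z₀ + w.
Then 5 − z = 5 − (z₀ + w) = (5 − z₀) − w = 3 − w.
f(z) = 1/(3 − w)^2 = (1/(3)^2) · (1 − w/(3))^{−2}.
By the binomial series (1−u)^{−2} = Σ_{n≥0} C(n+1, 1) u^n for |u|<1, with u = w/(3):
  c_n = C(n+1, 1) / (3)^(n+2).
  c_0 = 1/(3)^2 = 1/9.
  c_1 = 2/(3)^3 = 2/27.
  c_2 = 3/(3)^4 = 1/27.
The series is valid for |w/d| < 1, i.e. |z − z₀| < |d|.
Radius of convergence: R = |5 − z₀| = |3| = 3 (distance from z₀ to the singularity z = 5).

c_0 = 1/9, c_1 = 2/27, c_2 = 1/27; R = 3.


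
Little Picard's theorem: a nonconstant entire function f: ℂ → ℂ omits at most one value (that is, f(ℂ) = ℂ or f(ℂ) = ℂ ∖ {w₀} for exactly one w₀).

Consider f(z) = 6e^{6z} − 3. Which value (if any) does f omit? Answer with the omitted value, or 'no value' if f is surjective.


Little Picard bounds the complement of f(ℂ) to at most one point.
e^{6z} is never zero on ℂ, so 6·e^{6z} takes every value in ℂ ∖ {0}. Adding -3 shifts the range to ℂ ∖ {-3}. Thus f omits exactly the value -3.

Omitted value: -3.


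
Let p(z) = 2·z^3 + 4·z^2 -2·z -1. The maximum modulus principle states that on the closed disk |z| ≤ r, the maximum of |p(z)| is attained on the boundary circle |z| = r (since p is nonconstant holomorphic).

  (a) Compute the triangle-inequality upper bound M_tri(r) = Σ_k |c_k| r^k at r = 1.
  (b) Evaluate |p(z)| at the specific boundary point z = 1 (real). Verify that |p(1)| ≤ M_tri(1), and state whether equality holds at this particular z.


Coefficients: c_0 = -1, c_1 = -2, c_2 = 4, c_3 = 2. Radius r = 1.
Part (a). Triangle bound: M_tri(r) = Σ_k |c_k| r^k
  = |-1|·1^0 + |-2|·1^1 + |4|·1^2 + |2|·1^3
  = 1 + 2 + 4 + 2 = 9.
This bounds M(r) := max_{|z|=r} |p(z)| from above; equality holds iff all terms c_k z^k can be made to align in phase at a single z on |z|=r.
Part (b). At z = 1 (real, on the circle |z| = r):
  p(1) = (-1)·1^0 + (-2)·1^1 + (4)·1^2 + (2)·1^3 = 3.
  |p(1)| = 3.
Check: |p(1)| = 3 ≤ 9 = M_tri(1). ✓ Equality does not hold at z = 1 (the coefficients have mixed signs, so the terms do not all align in phase there).

M_tri(1) = 9; |p(1)| = 3; equality at z=1: no.


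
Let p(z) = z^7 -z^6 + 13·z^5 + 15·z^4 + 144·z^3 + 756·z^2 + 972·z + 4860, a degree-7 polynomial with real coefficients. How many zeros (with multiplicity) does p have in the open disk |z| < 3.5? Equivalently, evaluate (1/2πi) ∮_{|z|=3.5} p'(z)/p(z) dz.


The zeros of p are: (-1 + 3i), (-1 - 3i), (0 + 3i), (0 - 3i), (3 + 3i), (3 - 3i), -3.
Their magnitudes are: 3.162, 3.162, 3, 3, 4.243, 4.243, 3.
Zeros with |z| < R = 3.5: (-1 + 3i), (-1 - 3i), (0 + 3i), (0 - 3i), -3.
Count = 5.
By the argument principle, (1/2πi) ∮_{|z|=R} p'(z)/p(z) dz equals exactly this count.

Number of zeros inside |z| < 3.5: 5.


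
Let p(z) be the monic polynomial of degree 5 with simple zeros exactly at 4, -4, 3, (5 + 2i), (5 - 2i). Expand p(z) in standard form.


The polynomial is p(z) = ∏_{α ∈ S} (z − α), where S = {4, -4, 3, (5 + 2i), (5 - 2i)}.
Expanding the product yields: p(z) = z^5 -13·z^4 + 43·z^3 + 121·z^2 -944·z + 1392.
Note conjugate pairs combine to real quadratics: (z − (5+2i))(z − (5−2i)) = z² − 10z + 29.
The resulting polynomial has degree 5 and real coefficients as required.

p(z) = z^5 -13·z^4 + 43·z^3 + 121·z^2 -944·z + 1392.


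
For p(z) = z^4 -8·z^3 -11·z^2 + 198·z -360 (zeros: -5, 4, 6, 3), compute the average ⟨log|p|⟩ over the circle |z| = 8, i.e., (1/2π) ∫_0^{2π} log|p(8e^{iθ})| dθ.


Zeros: -5, 3, 4, 6; r = 8.
Inside |z| < r: -5, 3, 4, 6. Outside (|z| ≥ r): ∅.
p(0) = -360, so log|p(0)| = log(360) = 5.8861.
Apply Jensen: I(r) = log|p(0)| + Σ_k log(r/|z_k|), summed over zeros inside |z| < r.
  log(r/|z_k|) for z_k = -5: log(8/5) = 0.4700
  log(r/|z_k|) for z_k = 4: log(8/4) = 0.6931
  log(r/|z_k|) for z_k = 6: log(8/6) = 0.2877
  log(r/|z_k|) for z_k = 3: log(8/3) = 0.9808
Sum over inside zeros: 2.4317.
I(r) = log|p(0)| + (inside sum) = 5.8861 + 2.4317 = 8.3178.
Closed form (all zeros inside, monic): I(r) = n·log(r) = 4·log(8) = 8.3178. ✓

I(r) ≈ 8.3178.


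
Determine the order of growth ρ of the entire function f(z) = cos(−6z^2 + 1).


Write cos(w) = (e^{iw} ± e^{−iw})/(2 or 2i), so |cos(w)| ≤ e^{|w|}. With w = −6z^2 + 1, |w| ≤ 6r^2 + 1 on |z|=r, giving M(r) ≤ e^{6r^2 + 1} and ρ ≤ 2. For the lower bound, choose z on |z|=r with -6z^2 purely imaginary of modulus 6r^2; then |cos(−6z^2 + 1)| grows like e^{6r^2}/2, so ρ ≥ 2. Hence ρ = 2.
Therefore ρ = 2.

Order ρ = 2.


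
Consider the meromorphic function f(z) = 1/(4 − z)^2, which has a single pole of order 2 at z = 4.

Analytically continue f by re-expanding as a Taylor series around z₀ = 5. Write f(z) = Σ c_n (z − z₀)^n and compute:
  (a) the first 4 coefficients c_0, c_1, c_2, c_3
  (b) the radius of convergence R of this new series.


Let w = z − z₀, so z = z₀ + w.
Then 4 − z = 4 − (z₀ + w) = (4 − z₀) − w = -1 − w.
f(z) = 1/(-1 − w)^2 = (1/(-1)^2) · (1 − w/(-1))^{−2}.
By the binomial series (1−u)^{−2} = Σ_{n≥0} C(n+1, 1) u^n for |u|<1, with u = w/(-1):
  c_n = C(n+1, 1) / (-1)^(n+2).
  c_0 = 1/(-1)^2 = 1.
  c_1 = 2/(-1)^3 = -2.
  c_2 = 3/(-1)^4 = 3.
  c_3 = 4/(-1)^5 = -4.
The series is valid for |w/d| < 1, i.e. |z − z₀| < |d|.
Radius of convergence: R = |4 − z₀| = |-1| = 1 (distance from z₀ to the singularity z = 4).

c_0 = 1, c_1 = -2, c_2 = 3, c_3 = -4; R = 1.


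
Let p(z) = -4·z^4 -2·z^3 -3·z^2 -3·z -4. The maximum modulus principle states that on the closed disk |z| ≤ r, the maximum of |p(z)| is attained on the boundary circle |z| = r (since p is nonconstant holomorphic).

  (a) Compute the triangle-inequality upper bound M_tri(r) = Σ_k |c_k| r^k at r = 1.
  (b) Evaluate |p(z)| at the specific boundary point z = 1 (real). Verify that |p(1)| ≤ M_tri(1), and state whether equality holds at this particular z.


Coefficients: c_0 = -4, c_1 = -3, c_2 = -3, c_3 = -2, c_4 = -4. Radius r = 1.
Part (a). Triangle bound: M_tri(r) = Σ_k |c_k| r^k
  = |-4|·1^0 + |-3|·1^1 + |-3|·1^2 + |-2|·1^3 + |-4|·1^4
  = 4 + 3 + 3 + 2 + 4 = 16.
This bounds M(r) := max_{|z|=r} |p(z)| from above; equality holds iff all terms c_k z^k can be made to align in phase at a single z on |z|=r.
Part (b). At z = 1 (real, on the circle |z| = r):
  p(1) = (-4)·1^0 + (-3)·1^1 + (-3)·1^2 + (-2)·1^3 + (-4)·1^4 = -16.
  |p(1)| = 16.
Since all nonzero coefficients share the same sign, |p(1)| = 16 = M_tri(1); the triangle bound is attained at z = 1, so in fact M(r) = 16.

M_tri(1) = 16; |p(1)| = 16; equality at z=1: yes.


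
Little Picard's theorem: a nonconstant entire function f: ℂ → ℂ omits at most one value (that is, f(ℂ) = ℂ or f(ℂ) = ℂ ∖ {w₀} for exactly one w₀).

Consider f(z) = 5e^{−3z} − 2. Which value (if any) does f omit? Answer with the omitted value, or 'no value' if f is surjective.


Little Picard bounds the complement of f(ℂ) to at most one point.
e^{−3z} is never zero on ℂ, so 5·e^{−3z} takes every value in ℂ ∖ {0}. Adding -2 shifts the range to ℂ ∖ {-2}. Thus f omits exactly the value -2.

Omitted value: -2.


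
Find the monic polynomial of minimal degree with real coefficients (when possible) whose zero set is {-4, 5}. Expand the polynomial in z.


The polynomial is p(z) = ∏_{α ∈ S} (z − α), where S = {-4, 5}.
Expanding the product yields: p(z) = z^2 -z -20.
The resulting polynomial has degree 2 and real coefficients as required.

p(z) = z^2 -z -20.


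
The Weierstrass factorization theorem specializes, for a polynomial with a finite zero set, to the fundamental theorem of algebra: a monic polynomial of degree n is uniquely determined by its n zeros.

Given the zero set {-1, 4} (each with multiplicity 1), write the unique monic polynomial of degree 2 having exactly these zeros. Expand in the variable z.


The polynomial is p(z) = ∏_{α ∈ S} (z − α), where S = {-1, 4}.
Expanding the product yields: p(z) = z^2 -3·z -4.
The resulting polynomial has degree 2 and real coefficients as required.

p(z) = z^2 -3·z -4.


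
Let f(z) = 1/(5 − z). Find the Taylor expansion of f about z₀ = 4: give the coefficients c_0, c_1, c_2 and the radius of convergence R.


Let w = z − z₀, so z = z₀ + w.
Then 5 − z = 5 − (z₀ + w) = (5 − z₀) − w = 1 − w.
f(z) = 1/(1 − w) = (1/(1)) · 1/(1 − w/(1)) = Σ_{n≥0} w^n / (1)^(n+1).
So c_n = 1/(1)^(n+1):
  c_0 = 1/(1)^1 = 1.
  c_1 = 1/(1)^2 = 1.
  c_2 = 1/(1)^3 = 1.
The series is valid for |w/d| < 1, i.e. |z − z₀| < |d|.
Radius of convergence: R = |5 − z₀| = |1| = 1 (distance from z₀ to the singularity z = 5).

c_0 = 1, c_1 = 1, c_2 = 1; R = 1.


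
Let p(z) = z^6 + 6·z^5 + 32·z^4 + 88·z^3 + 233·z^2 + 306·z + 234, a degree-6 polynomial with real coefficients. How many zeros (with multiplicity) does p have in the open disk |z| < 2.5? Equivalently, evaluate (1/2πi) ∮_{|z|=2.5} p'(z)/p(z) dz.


The zeros of p are: (-2 + 3i), (-2 - 3i), (0 + 3i), (0 - 3i), (-1 + 1i), (-1 - 1i).
Their magnitudes are: 3.606, 3.606, 3, 3, 1.414, 1.414.
Zeros with |z| < R = 2.5: (-1 + 1i), (-1 - 1i).
Count = 2.
By the argument principle, (1/2πi) ∮_{|z|=R} p'(z)/p(z) dz equals exactly this count.

Number of zeros inside |z| < 2.5: 2.


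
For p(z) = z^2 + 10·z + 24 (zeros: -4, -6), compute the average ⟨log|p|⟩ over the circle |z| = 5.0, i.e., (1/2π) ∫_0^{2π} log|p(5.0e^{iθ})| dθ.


Zeros: -6, -4; r = 5.0.
Inside |z| < r: -4. Outside (|z| ≥ r): -6.
p(0) = 24, so log|p(0)| = log(24) = 3.1781.
Apply Jensen: I(r) = log|p(0)| + Σ_k log(r/|z_k|), summed over zeros inside |z| < r.
  log(r/|z_k|) for z_k = -4: log(5.0/4) = 0.2231
  Outside zeros (-6) contribute nothing to the Jensen sum.
Sum over inside zeros: 0.2231.
I(r) = log|p(0)| + (inside sum) = 3.1781 + 0.2231 = 3.4012.
Note: since some zeros are outside |z| ≤ r, the simplified n·log(r) form does NOT apply — only the inside zeros contribute.

I(r) ≈ 3.4012.


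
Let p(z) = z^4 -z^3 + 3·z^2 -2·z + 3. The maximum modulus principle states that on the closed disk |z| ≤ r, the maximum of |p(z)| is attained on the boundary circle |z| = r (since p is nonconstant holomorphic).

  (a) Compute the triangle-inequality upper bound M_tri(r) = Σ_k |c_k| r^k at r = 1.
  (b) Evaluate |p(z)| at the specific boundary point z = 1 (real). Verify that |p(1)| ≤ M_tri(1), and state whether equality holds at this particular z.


Coefficients: c_0 = 3, c_1 = -2, c_2 = 3, c_3 = -1, c_4 = 1. Radius r = 1.
Part (a). Triangle bound: M_tri(r) = Σ_k |c_k| r^k
  = |3|·1^0 + |-2|·1^1 + |3|·1^2 + |-1|·1^3 + |1|·1^4
  = 3 + 2 + 3 + 1 + 1 = 10.
This bounds M(r) := max_{|z|=r} |p(z)| from above; equality holds iff all terms c_k z^k can be made to align in phase at a single z on |z|=r.
Part (b). At z = 1 (real, on the circle |z| = r):
  p(1) = (3)·1^0 + (-2)·1^1 + (3)·1^2 + (-1)·1^3 + (1)·1^4 = 4.
  |p(1)| = 4.
Check: |p(1)| = 4 ≤ 10 = M_tri(1). ✓ Equality does not hold at z = 1 (the coefficients have mixed signs, so the terms do not all align in phase there).

M_tri(1) = 10; |p(1)| = 4; equality at z=1: no.


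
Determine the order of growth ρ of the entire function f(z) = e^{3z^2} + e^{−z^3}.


Each summand is entire of order 2 and 3 respectively (as in the single-exponential case). The order of a sum is at most the max of the orders, so ρ ≤ 3. For the lower bound: on |z|=r choose arg z so that -1z^3 is real positive; then |e^{-1z^3}| = e^{1r^3} while |e^{3z^2}| ≤ e^{3r^2} = o(e^{1r^3}). So |f| ≥ e^{1r^3}(1 − o(1)) and ρ ≥ 3. Hence ρ = max(2, 3) = 3.
Therefore ρ = 3.

Order ρ = 3.


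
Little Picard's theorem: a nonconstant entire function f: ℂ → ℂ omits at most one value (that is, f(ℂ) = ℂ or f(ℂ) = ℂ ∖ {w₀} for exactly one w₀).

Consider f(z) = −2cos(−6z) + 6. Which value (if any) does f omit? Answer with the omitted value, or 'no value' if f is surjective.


Little Picard bounds the complement of f(ℂ) to at most one point.
cos is entire and surjective onto ℂ: for every w ∈ ℂ, cos(ζ) = w has a solution ζ ∈ ℂ (e.g., via the complex inverse arccos). With ζ = −6z this gives z = ζ/(-6). Then -2·cos(−6z) takes every value in -2·ℂ = ℂ, and adding 6 is a bijection of ℂ. So f is surjective and omits no value. (Note: only on the real line is cos bounded by [−1, 1].)

Omitted value: no value.


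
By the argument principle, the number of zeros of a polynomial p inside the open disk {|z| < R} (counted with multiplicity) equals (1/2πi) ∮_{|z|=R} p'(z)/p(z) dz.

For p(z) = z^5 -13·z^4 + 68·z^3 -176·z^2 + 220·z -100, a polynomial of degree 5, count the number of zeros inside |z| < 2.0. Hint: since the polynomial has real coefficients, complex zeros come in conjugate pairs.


The zeros of p are: (3 + 1i), (3 - 1i), 1, (3 + 1i), (3 - 1i).
Their magnitudes are: 3.162, 3.162, 1, 3.162, 3.162.
Zeros with |z| < R = 2.0: 1.
Count = 1.
By the argument principle, (1/2πi) ∮_{|z|=R} p'(z)/p(z) dz equals exactly this count.

Number of zeros inside |z| < 2.0: 1.


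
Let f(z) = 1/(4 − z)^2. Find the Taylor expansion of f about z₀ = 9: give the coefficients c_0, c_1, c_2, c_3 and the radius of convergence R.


Let w = z − z₀, so z = z₀ + w.
Then 4 − z = 4 − (z₀ + w) = (4 − z₀) − w = -5 − w.
f(z) = 1/(-5 − w)^2 = (1/(-5)^2) · (1 − w/(-5))^{−2}.
By the binomial series (1−u)^{−2} = Σ_{n≥0} C(n+1, 1) u^n for |u|<1, with u = w/(-5):
  c_n = C(n+1, 1) / (-5)^(n+2).
  c_0 = 1/(-5)^2 = 1/25.
  c_1 = 2/(-5)^3 = -2/125.
  c_2 = 3/(-5)^4 = 3/625.
  c_3 = 4/(-5)^5 = -4/3125.
The series is valid for |w/d| < 1, i.e. |z − z₀| < |d|.
Radius of convergence: R = |4 − z₀| = |-5| = 5 (distance from z₀ to the singularity z = 4).

c_0 = 1/25, c_1 = -2/125, c_2 = 3/625, c_3 = -4/3125; R = 5.


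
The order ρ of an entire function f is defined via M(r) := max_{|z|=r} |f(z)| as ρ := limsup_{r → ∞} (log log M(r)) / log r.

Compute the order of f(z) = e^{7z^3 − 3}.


|e^{7z^3 − 3}| = e^{Re(7·z^3) + -3} ≤ e^{7|z|^3 + -3} = e^{7r^3 + -3} on |z| = r, so ρ ≤ 3. Choosing z on |z|=r so that 7·z^3 is real positive (always possible by picking arg z appropriately) gives |f(z)| = e^{7r^3 + -3}, matching the bound. The additive constant -3 does not affect log log M(r) ~ 3·log r. Hence ρ = 3.
Therefore ρ = 3.

Order ρ = 3.


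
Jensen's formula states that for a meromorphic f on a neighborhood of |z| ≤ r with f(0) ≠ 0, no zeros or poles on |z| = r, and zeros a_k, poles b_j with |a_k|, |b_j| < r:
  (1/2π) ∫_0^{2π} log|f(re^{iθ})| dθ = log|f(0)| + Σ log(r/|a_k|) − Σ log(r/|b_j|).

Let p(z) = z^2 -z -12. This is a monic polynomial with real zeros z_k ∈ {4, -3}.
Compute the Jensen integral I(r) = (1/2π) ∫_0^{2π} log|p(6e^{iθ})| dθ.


Zeros: -3, 4; r = 6.
Inside |z| < r: -3, 4. Outside (|z| ≥ r): ∅.
p(0) = -12, so log|p(0)| = log(12) = 2.4849.
Apply Jensen: I(r) = log|p(0)| + Σ_k log(r/|z_k|), summed over zeros inside |z| < r.
  log(r/|z_k|) for z_k = 4: log(6/4) = 0.4055
  log(r/|z_k|) for z_k = -3: log(6/3) = 0.6931
Sum over inside zeros: 1.0986.
I(r) = log|p(0)| + (inside sum) = 2.4849 + 1.0986 = 3.5835.
Closed form (all zeros inside, monic): I(r) = n·log(r) = 2·log(6) = 3.5835. ✓

I(r) ≈ 3.5835.


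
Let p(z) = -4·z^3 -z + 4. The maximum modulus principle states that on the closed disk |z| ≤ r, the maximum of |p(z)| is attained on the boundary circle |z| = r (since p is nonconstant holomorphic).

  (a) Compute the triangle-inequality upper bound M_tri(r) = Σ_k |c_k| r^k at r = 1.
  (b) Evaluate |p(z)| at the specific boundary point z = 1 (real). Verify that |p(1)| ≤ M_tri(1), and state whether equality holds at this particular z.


Coefficients: c_0 = 4, c_1 = -1, c_2 = 0, c_3 = -4. Radius r = 1.
Part (a). Triangle bound: M_tri(r) = Σ_k |c_k| r^k
  = |4|·1^0 + |-1|·1^1 + |0|·1^2 + |-4|·1^3
  = 4 + 1 + 0 + 4 = 9.
This bounds M(r) := max_{|z|=r} |p(z)| from above; equality holds iff all terms c_k z^k can be made to align in phase at a single z on |z|=r.
Part (b). At z = 1 (real, on the circle |z| = r):
  p(1) = (4)·1^0 + (-1)·1^1 + (0)·1^2 + (-4)·1^3 = -1.
  |p(1)| = 1.
Check: |p(1)| = 1 ≤ 9 = M_tri(1). ✓ Equality does not hold at z = 1 (the coefficients have mixed signs, so the terms do not all align in phase there).

M_tri(1) = 9; |p(1)| = 1; equality at z=1: no.


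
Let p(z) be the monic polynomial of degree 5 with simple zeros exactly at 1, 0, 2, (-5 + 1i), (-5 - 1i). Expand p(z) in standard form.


The polynomial is p(z) = ∏_{α ∈ S} (z − α), where S = {1, 0, 2, (-5 + 1i), (-5 - 1i)}.
Expanding the product yields: p(z) = z^5 + 7·z^4 -2·z^3 -58·z^2 + 52·z.
Note conjugate pairs combine to real quadratics: (z − (-5+1i))(z − (-5−1i)) = z² + 10z + 26.
The resulting polynomial has degree 5 and real coefficients as required.

p(z) = z^5 + 7·z^4 -2·z^3 -58·z^2 + 52·z.


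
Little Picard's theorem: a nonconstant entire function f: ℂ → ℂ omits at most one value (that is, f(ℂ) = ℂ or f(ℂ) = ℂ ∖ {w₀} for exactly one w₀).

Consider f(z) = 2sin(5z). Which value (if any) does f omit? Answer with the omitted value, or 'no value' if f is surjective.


Little Picard bounds the complement of f(ℂ) to at most one point.
sin is entire and surjective onto ℂ: for every w ∈ ℂ, sin(ζ) = w has a solution ζ ∈ ℂ (e.g., via the complex inverse arcsin). With ζ = 5z this gives z = ζ/(5). Then 2·sin(5z) takes every value in 2·ℂ = ℂ, and adding 0 is a bijection of ℂ. So f is surjective and omits no value. (Note: only on the real line is sin bounded by [−1, 1].)

Omitted value: no value.


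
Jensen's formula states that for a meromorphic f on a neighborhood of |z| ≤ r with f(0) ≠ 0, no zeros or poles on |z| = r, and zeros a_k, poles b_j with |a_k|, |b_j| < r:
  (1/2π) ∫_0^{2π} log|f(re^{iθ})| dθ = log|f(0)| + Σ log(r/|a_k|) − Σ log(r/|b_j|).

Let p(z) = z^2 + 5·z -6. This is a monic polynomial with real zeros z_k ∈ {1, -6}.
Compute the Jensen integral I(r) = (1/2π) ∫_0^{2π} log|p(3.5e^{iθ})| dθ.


Zeros: -6, 1; r = 3.5.
Inside |z| < r: 1. Outside (|z| ≥ r): -6.
p(0) = -6, so log|p(0)| = log(6) = 1.7918.
Apply Jensen: I(r) = log|p(0)| + Σ_k log(r/|z_k|), summed over zeros inside |z| < r.
  log(r/|z_k|) for z_k = 1: log(3.5/1) = 1.2528
  Outside zeros (-6) contribute nothing to the Jensen sum.
Sum over inside zeros: 1.2528.
I(r) = log|p(0)| + (inside sum) = 1.7918 + 1.2528 = 3.0445.
Note: since some zeros are outside |z| ≤ r, the simplified n·log(r) form does NOT apply — only the inside zeros contribute.

I(r) ≈ 3.0445.


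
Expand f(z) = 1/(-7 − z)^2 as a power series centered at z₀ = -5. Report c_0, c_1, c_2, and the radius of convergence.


Let w = z − z₀, so z = z₀ + w.
Then -7 − z = -7 − (z₀ + w) = (-7 − z₀) − w = -2 − w.
f(z) = 1/(-2 − w)^2 = (1/(-2)^2) · (1 − w/(-2))^{−2}.
By the binomial series (1−u)^{−2} = Σ_{n≥0} C(n+1, 1) u^n for |u|<1, with u = w/(-2):
  c_n = C(n+1, 1) / (-2)^(n+2).
  c_0 = 1/(-2)^2 = 1/4.
  c_1 = 2/(-2)^3 = -1/4.
  c_2 = 3/(-2)^4 = 3/16.
The series is valid for |w/d| < 1, i.e. |z − z₀| < |d|.
Radius of convergence: R = |-7 − z₀| = |-2| = 2 (distance from z₀ to the singularity z = -7).

c_0 = 1/4, c_1 = -1/4, c_2 = 3/16; R = 2.


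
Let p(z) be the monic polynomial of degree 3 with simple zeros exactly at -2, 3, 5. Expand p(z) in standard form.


The polynomial is p(z) = ∏_{α ∈ S} (z − α), where S = {-2, 3, 5}.
Expanding the product yields: p(z) = z^3 -6·z^2 -z + 30.
The resulting polynomial has degree 3 and real coefficients as required.

p(z) = z^3 -6·z^2 -z + 30.


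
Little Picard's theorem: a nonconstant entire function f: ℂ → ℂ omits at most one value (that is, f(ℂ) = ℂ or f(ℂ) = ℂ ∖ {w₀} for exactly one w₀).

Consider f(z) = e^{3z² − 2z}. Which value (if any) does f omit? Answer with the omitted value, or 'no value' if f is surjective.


Little Picard bounds the complement of f(ℂ) to at most one point.
The exponent g(z) = 3z² − 2z is a nonconstant polynomial, hence surjective onto ℂ. So e^{g(z)} takes every value in {e^w : w ∈ ℂ} = ℂ ∖ {0}. Adding 0 shifts the range to ℂ ∖ {0}. f omits exactly 0.

Omitted value: 0.


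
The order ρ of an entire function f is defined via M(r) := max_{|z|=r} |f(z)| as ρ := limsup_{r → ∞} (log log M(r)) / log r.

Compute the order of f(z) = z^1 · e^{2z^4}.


M(r) = max_{|z|=r} |1|·|z|^1·|e^{2z^4}| = 1·r^1 · e^{2r^4} (the factors attain their maxima compatibly on |z|=r). Then log M(r) = log 1 + 1·log r + 2r^4, dominated by the last term, so log log M(r) ~ 4·log r. The polynomial factor 1z^1 contributes only a log r term and does not affect the order. ρ = 4.
Therefore ρ = 4.

Order ρ = 4.


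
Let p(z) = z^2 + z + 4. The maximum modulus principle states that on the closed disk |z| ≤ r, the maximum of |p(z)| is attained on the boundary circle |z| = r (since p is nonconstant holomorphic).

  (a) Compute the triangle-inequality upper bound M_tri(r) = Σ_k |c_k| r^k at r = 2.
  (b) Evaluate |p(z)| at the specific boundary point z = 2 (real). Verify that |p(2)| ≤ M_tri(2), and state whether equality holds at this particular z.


Coefficients: c_0 = 4, c_1 = 1, c_2 = 1. Radius r = 2.
Part (a). Triangle bound: M_tri(r) = Σ_k |c_k| r^k
  = |4|·2^0 + |1|·2^1 + |1|·2^2
  = 4 + 2 + 4 = 10.
This bounds M(r) := max_{|z|=r} |p(z)| from above; equality holds iff all terms c_k z^k can be made to align in phase at a single z on |z|=r.
Part (b). At z = 2 (real, on the circle |z| = r):
  p(2) = (4)·2^0 + (1)·2^1 + (1)·2^2 = 10.
  |p(2)| = 10.
Since all nonzero coefficients share the same sign, |p(2)| = 10 = M_tri(2); the triangle bound is attained at z = 2, so in fact M(r) = 10.

M_tri(2) = 10; |p(2)| = 10; equality at z=2: yes.


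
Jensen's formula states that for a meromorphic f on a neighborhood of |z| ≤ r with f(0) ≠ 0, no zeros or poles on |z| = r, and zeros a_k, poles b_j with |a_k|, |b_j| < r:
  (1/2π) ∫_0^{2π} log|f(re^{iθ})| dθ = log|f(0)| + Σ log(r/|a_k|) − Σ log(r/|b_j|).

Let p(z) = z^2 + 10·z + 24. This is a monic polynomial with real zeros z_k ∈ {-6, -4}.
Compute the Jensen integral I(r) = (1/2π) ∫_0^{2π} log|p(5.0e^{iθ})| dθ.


Zeros: -6, -4; r = 5.0.
Inside |z| < r: -4. Outside (|z| ≥ r): -6.
p(0) = 24, so log|p(0)| = log(24) = 3.1781.
Apply Jensen: I(r) = log|p(0)| + Σ_k log(r/|z_k|), summed over zeros inside |z| < r.
  log(r/|z_k|) for z_k = -4: log(5.0/4) = 0.2231
  Outside zeros (-6) contribute nothing to the Jensen sum.
Sum over inside zeros: 0.2231.
I(r) = log|p(0)| + (inside sum) = 3.1781 + 0.2231 = 3.4012.
Note: since some zeros are outside |z| ≤ r, the simplified n·log(r) form does NOT apply — only the inside zeros contribute.

I(r) ≈ 3.4012.


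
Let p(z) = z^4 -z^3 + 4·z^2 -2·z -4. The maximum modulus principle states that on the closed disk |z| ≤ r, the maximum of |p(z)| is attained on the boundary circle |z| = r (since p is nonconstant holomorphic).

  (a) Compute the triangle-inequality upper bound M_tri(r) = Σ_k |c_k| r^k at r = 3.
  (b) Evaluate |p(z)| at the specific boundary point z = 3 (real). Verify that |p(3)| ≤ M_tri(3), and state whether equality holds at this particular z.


Coefficients: c_0 = -4, c_1 = -2, c_2 = 4, c_3 = -1, c_4 = 1. Radius r = 3.
Part (a). Triangle bound: M_tri(r) = Σ_k |c_k| r^k
  = |-4|·3^0 + |-2|·3^1 + |4|·3^2 + |-1|·3^3 + |1|·3^4
  = 4 + 6 + 36 + 27 + 81 = 154.
This bounds M(r) := max_{|z|=r} |p(z)| from above; equality holds iff all terms c_k z^k can be made to align in phase at a single z on |z|=r.
Part (b). At z = 3 (real, on the circle |z| = r):
  p(3) = (-4)·3^0 + (-2)·3^1 + (4)·3^2 + (-1)·3^3 + (1)·3^4 = 80.
  |p(3)| = 80.
Check: |p(3)| = 80 ≤ 154 = M_tri(3). ✓ Equality does not hold at z = 3 (the coefficients have mixed signs, so the terms do not all align in phase there).

M_tri(3) = 154; |p(3)| = 80; equality at z=3: no.


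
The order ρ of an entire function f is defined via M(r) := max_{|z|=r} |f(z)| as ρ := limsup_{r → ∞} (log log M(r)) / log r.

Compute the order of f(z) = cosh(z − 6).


cosh(w) is a linear combination of e^{iw} and e^{−iw} (or e^w, e^{−w} in the hyperbolic case), so |cosh(w)| ≤ e^{|w|}. With w = z − 6, |w| ≤ 1|z| + 6 = 1r + 6 on |z| = r, giving M(r) ≤ e^{1r + 6}, so ρ ≤ 1. On a suitable ray (z = it for sin/cos; z = t for sinh/cosh, t real → ∞), |cosh(z − 6)| grows like e^{1|t|}/2, so ρ ≥ 1. Hence ρ = 1.
Therefore ρ = 1.

Order ρ = 1.


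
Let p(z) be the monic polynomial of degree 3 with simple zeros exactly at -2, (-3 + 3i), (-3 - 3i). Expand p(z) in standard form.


The polynomial is p(z) = ∏_{α ∈ S} (z − α), where S = {-2, (-3 + 3i), (-3 - 3i)}.
Expanding the product yields: p(z) = z^3 + 8·z^2 + 30·z + 36.
Note conjugate pairs combine to real quadratics: (z − (-3+3i))(z − (-3−3i)) = z² + 6z + 18.
The resulting polynomial has degree 3 and real coefficients as required.

p(z) = z^3 + 8·z^2 + 30·z + 36.


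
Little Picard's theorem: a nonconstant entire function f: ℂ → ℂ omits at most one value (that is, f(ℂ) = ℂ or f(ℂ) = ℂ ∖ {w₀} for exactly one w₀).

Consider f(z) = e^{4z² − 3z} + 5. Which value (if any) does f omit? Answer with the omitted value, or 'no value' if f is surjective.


Little Picard bounds the complement of f(ℂ) to at most one point.
The exponent g(z) = 4z² − 3z is a nonconstant polynomial, hence surjective onto ℂ. So e^{g(z)} takes every value in {e^w : w ∈ ℂ} = ℂ ∖ {0}. Adding 5 shifts the range to ℂ ∖ {5}. f omits exactly 5.

Omitted value: 5.


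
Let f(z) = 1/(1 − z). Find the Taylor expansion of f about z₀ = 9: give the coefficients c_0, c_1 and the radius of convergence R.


Let w = z − z₀, so z = z₀ + w.
Then 1 − z = 1 − (z₀ + w) = (1 − z₀) − w = -8 − w.
f(z) = 1/(-8 − w) = (1/(-8)) · 1/(1 − w/(-8)) = Σ_{n≥0} w^n / (-8)^(n+1).
So c_n = 1/(-8)^(n+1):
  c_0 = 1/(-8)^1 = -1/8.
  c_1 = 1/(-8)^2 = 1/64.
The series is valid for |w/d| < 1, i.e. |z − z₀| < |d|.
Radius of convergence: R = |1 − z₀| = |-8| = 8 (distance from z₀ to the singularity z = 1).

c_0 = -1/8, c_1 = 1/64; R = 8.


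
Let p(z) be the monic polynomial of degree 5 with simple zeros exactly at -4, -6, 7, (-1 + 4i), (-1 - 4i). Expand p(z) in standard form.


The polynomial is p(z) = ∏_{α ∈ S} (z − α), where S = {-4, -6, 7, (-1 + 4i), (-1 - 4i)}.
Expanding the product yields: p(z) = z^5 + 5·z^4 -23·z^3 -209·z^2 -1118·z -2856.
Note conjugate pairs combine to real quadratics: (z − (-1+4i))(z − (-1−4i)) = z² + 2z + 17.
The resulting polynomial has degree 5 and real coefficients as required.

p(z) = z^5 + 5·z^4 -23·z^3 -209·z^2 -1118·z -2856.


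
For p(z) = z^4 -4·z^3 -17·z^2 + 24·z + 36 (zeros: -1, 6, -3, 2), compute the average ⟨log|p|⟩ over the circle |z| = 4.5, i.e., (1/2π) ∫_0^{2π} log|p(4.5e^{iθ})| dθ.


Zeros: -3, -1, 2, 6; r = 4.5.
Inside |z| < r: -3, -1, 2. Outside (|z| ≥ r): 6.
p(0) = 36, so log|p(0)| = log(36) = 3.5835.
Apply Jensen: I(r) = log|p(0)| + Σ_k log(r/|z_k|), summed over zeros inside |z| < r.
  log(r/|z_k|) for z_k = -1: log(4.5/1) = 1.5041
  log(r/|z_k|) for z_k = -3: log(4.5/3) = 0.4055
  log(r/|z_k|) for z_k = 2: log(4.5/2) = 0.8109
  Outside zeros (6) contribute nothing to the Jensen sum.
Sum over inside zeros: 2.7205.
I(r) = log|p(0)| + (inside sum) = 3.5835 + 2.7205 = 6.3040.
Note: since some zeros are outside |z| ≤ r, the simplified n·log(r) form does NOT apply — only the inside zeros contribute.

I(r) ≈ 6.3040.


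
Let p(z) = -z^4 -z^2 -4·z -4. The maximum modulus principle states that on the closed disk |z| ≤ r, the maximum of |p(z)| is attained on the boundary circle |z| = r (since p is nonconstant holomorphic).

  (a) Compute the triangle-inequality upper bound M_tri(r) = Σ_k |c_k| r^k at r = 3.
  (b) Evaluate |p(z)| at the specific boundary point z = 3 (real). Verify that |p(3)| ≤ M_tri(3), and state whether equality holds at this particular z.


Coefficients: c_0 = -4, c_1 = -4, c_2 = -1, c_3 = 0, c_4 = -1. Radius r = 3.
Part (a). Triangle bound: M_tri(r) = Σ_k |c_k| r^k
  = |-4|·3^0 + |-4|·3^1 + |-1|·3^2 + |0|·3^3 + |-1|·3^4
  = 4 + 12 + 9 + 0 + 81 = 106.
This bounds M(r) := max_{|z|=r} |p(z)| from above; equality holds iff all terms c_k z^k can be made to align in phase at a single z on |z|=r.
Part (b). At z = 3 (real, on the circle |z| = r):
  p(3) = (-4)·3^0 + (-4)·3^1 + (-1)·3^2 + (0)·3^3 + (-1)·3^4 = -106.
  |p(3)| = 106.
Since all nonzero coefficients share the same sign, |p(3)| = 106 = M_tri(3); the triangle bound is attained at z = 3, so in fact M(r) = 106.

M_tri(3) = 106; |p(3)| = 106; equality at z=3: yes.


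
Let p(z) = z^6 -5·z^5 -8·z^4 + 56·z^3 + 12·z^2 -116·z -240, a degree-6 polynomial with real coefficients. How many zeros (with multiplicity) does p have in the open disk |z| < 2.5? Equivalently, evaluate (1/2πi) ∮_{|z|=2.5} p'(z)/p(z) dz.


The zeros of p are: (3 + 1i), (3 - 1i), (-1 + 1i), (-1 - 1i), 4, -3.
Their magnitudes are: 3.162, 3.162, 1.414, 1.414, 4, 3.
Zeros with |z| < R = 2.5: (-1 + 1i), (-1 - 1i).
Count = 2.
By the argument principle, (1/2πi) ∮_{|z|=R} p'(z)/p(z) dz equals exactly this count.

Number of zeros inside |z| < 2.5: 2.


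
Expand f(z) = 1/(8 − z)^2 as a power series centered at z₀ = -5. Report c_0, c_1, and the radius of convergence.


Let w = z − z₀, so z = z₀ + w.
Then 8 − z = 8 − (z₀ + w) = (8 − z₀) − w = 13 − w.
f(z) = 1/(13 − w)^2 = (1/(13)^2) · (1 − w/(13))^{−2}.
By the binomial series (1−u)^{−2} = Σ_{n≥0} C(n+1, 1) u^n for |u|<1, with u = w/(13):
  c_n = C(n+1, 1) / (13)^(n+2).
  c_0 = 1/(13)^2 = 1/169.
  c_1 = 2/(13)^3 = 2/2197.
The series is valid for |w/d| < 1, i.e. |z − z₀| < |d|.
Radius of convergence: R = |8 − z₀| = |13| = 13 (distance from z₀ to the singularity z = 8).

c_0 = 1/169, c_1 = 2/2197; R = 13.


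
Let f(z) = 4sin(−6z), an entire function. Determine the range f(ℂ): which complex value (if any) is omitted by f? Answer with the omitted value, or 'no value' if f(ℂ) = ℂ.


Little Picard bounds the complement of f(ℂ) to at most one point.
sin is entire and surjective onto ℂ: for every w ∈ ℂ, sin(ζ) = w has a solution ζ ∈ ℂ (e.g., via the complex inverse arcsin). With ζ = −6z this gives z = ζ/(-6). Then 4·sin(−6z) takes every value in 4·ℂ = ℂ, and adding 0 is a bijection of ℂ. So f is surjective and omits no value. (Note: only on the real line is sin bounded by [−1, 1].)

Omitted value: no value.


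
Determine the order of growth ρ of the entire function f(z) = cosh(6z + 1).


cosh(w) is a linear combination of e^{iw} and e^{−iw} (or e^w, e^{−w} in the hyperbolic case), so |cosh(w)| ≤ e^{|w|}. With w = 6z + 1, |w| ≤ 6|z| + 1 = 6r + 1 on |z| = r, giving M(r) ≤ e^{6r + 1}, so ρ ≤ 1. On a suitable ray (z = it for sin/cos; z = t for sinh/cosh, t real → ∞), |cosh(6z + 1)| grows like e^{6|t|}/2, so ρ ≥ 1. Hence ρ = 1.
Therefore ρ = 1.

Order ρ = 1.
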